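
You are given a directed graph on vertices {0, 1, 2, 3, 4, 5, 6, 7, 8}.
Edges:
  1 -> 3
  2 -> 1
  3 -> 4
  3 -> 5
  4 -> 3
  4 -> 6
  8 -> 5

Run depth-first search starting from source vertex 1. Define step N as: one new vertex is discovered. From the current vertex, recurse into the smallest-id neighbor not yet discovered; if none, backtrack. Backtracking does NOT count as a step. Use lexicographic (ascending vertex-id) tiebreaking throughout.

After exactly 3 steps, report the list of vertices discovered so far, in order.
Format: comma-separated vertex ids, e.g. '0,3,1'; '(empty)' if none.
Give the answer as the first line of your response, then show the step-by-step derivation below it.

1,3,4

step 1: discover 1; path=1; order=1
step 2: discover 3; path=1>3; order=1,3
step 3: discover 4; path=1>3>4; order=1,3,4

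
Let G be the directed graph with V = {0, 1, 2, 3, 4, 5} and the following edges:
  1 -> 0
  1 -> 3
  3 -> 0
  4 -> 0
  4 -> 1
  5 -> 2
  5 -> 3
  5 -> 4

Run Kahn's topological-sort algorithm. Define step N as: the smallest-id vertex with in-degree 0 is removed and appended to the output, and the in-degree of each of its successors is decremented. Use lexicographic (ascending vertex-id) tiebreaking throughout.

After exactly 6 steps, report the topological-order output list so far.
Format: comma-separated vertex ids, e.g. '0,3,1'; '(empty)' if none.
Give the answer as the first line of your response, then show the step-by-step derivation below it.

5,2,4,1,3,0

step 1: output 5; order=[5]; indeg=(3,1,0,1,0,0)
step 2: output 2; order=[5,2]; indeg=(3,1,0,1,0,0)
step 3: output 4; order=[5,2,4]; indeg=(2,0,0,1,0,0)
step 4: output 1; order=[5,2,4,1]; indeg=(1,0,0,0,0,0)
step 5: output 3; order=[5,2,4,1,3]; indeg=(0,0,0,0,0,0)
step 6: output 0; order=[5,2,4,1,3,0]; indeg=(0,0,0,0,0,0)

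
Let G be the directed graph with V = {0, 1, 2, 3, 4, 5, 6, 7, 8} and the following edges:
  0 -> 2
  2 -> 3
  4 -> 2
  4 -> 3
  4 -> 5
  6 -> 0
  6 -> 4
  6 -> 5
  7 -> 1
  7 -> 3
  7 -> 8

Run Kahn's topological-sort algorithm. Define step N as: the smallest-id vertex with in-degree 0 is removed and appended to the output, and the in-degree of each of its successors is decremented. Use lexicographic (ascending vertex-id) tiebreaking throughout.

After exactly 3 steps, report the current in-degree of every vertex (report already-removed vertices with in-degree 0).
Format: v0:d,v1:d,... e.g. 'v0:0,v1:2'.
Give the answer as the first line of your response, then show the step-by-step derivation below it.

v0:0,v1:1,v2:0,v3:2,v4:0,v5:0,v6:0,v7:0,v8:1

step 1: output 6; order=[6]; indeg=(0,1,2,3,0,1,0,0,1)
step 2: output 0; order=[6,0]; indeg=(0,1,1,3,0,1,0,0,1)
step 3: output 4; order=[6,0,4]; indeg=(0,1,0,2,0,0,0,0,1)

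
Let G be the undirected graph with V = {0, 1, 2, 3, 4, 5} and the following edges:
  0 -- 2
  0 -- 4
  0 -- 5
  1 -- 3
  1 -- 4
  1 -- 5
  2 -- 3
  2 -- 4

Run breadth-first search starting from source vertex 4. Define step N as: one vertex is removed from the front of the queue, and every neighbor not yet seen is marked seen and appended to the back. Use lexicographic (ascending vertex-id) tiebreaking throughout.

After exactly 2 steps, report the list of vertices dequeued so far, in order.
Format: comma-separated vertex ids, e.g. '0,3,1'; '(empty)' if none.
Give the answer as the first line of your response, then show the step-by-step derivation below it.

4,0

step 1: dequeue 4; queue=[0,1,2]; order=4
step 2: dequeue 0; queue=[1,2,5]; order=4,0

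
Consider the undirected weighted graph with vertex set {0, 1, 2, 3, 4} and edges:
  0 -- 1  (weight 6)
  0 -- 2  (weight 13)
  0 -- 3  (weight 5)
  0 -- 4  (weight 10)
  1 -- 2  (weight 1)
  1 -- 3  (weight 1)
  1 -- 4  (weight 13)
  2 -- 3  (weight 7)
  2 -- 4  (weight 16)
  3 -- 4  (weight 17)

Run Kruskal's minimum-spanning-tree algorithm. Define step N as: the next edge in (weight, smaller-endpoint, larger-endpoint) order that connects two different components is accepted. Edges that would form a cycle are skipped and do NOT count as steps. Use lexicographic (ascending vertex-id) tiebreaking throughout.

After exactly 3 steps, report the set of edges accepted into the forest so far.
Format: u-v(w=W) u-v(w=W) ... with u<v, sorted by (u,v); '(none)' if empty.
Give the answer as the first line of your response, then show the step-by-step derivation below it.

0-3(w=5) 1-2(w=1) 1-3(w=1)

step 1: add edge 1-2 (w=1); MST = {1-2(w=1)}
step 2: add edge 1-3 (w=1); MST = {1-2(w=1) 1-3(w=1)}
step 3: add edge 0-3 (w=5); MST = {0-3(w=5) 1-2(w=1) 1-3(w=1)}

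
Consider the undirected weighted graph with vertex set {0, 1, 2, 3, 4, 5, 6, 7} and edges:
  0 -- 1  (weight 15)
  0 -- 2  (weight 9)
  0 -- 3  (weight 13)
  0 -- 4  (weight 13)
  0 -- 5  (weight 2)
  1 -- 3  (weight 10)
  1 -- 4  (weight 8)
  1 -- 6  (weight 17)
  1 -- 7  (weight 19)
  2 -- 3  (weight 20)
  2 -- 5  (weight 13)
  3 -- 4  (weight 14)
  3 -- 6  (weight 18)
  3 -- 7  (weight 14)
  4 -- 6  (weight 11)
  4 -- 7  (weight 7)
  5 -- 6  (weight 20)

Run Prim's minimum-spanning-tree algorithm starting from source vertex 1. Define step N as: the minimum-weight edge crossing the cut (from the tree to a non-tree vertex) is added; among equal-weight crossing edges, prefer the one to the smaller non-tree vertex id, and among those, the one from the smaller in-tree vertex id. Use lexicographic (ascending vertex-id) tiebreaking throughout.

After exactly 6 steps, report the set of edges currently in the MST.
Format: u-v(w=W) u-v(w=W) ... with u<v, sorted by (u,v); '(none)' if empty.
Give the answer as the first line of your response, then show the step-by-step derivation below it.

0-3(w=13) 0-5(w=2) 1-3(w=10) 1-4(w=8) 4-6(w=11) 4-7(w=7)

step 1: add edge 1-4 (w=8); MST = {1-4(w=8)}
step 2: add edge 4-7 (w=7); MST = {1-4(w=8) 4-7(w=7)}
step 3: add edge 1-3 (w=10); MST = {1-3(w=10) 1-4(w=8) 4-7(w=7)}
step 4: add edge 4-6 (w=11); MST = {1-3(w=10) 1-4(w=8) 4-6(w=11) 4-7(w=7)}
step 5: add edge 0-3 (w=13); MST = {0-3(w=13) 1-3(w=10) 1-4(w=8) 4-6(w=11) 4-7(w=7)}
step 6: add edge 0-5 (w=2); MST = {0-3(w=13) 0-5(w=2) 1-3(w=10) 1-4(w=8) 4-6(w=11) 4-7(w=7)}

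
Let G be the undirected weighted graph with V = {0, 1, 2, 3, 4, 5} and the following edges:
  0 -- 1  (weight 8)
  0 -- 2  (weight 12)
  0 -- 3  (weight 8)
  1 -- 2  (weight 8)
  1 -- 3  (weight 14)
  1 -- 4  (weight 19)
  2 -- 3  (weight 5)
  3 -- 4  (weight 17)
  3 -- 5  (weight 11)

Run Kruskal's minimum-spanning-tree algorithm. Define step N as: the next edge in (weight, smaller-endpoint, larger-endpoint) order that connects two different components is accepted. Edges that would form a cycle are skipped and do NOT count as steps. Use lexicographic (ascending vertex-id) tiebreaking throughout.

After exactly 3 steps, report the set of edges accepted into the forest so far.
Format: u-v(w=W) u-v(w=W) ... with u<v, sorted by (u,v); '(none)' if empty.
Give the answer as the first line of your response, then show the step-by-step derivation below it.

0-1(w=8) 0-3(w=8) 2-3(w=5)

step 1: add edge 2-3 (w=5); MST = {2-3(w=5)}
step 2: add edge 0-1 (w=8); MST = {0-1(w=8) 2-3(w=5)}
step 3: add edge 0-3 (w=8); MST = {0-1(w=8) 0-3(w=8) 2-3(w=5)}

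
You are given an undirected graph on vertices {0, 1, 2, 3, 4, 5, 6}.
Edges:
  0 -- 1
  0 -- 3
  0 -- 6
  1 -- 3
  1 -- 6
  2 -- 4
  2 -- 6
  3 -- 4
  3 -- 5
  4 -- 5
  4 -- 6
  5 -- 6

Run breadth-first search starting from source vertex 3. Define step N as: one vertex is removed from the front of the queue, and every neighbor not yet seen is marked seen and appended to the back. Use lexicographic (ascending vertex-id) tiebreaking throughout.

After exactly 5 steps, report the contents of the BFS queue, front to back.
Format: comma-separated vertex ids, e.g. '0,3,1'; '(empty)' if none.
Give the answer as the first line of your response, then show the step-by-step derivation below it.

6,2

step 1: dequeue 3; queue=[0,1,4,5]; order=3
step 2: dequeue 0; queue=[1,4,5,6]; order=3,0
step 3: dequeue 1; queue=[4,5,6]; order=3,0,1
step 4: dequeue 4; queue=[5,6,2]; order=3,0,1,4
step 5: dequeue 5; queue=[6,2]; order=3,0,1,4,5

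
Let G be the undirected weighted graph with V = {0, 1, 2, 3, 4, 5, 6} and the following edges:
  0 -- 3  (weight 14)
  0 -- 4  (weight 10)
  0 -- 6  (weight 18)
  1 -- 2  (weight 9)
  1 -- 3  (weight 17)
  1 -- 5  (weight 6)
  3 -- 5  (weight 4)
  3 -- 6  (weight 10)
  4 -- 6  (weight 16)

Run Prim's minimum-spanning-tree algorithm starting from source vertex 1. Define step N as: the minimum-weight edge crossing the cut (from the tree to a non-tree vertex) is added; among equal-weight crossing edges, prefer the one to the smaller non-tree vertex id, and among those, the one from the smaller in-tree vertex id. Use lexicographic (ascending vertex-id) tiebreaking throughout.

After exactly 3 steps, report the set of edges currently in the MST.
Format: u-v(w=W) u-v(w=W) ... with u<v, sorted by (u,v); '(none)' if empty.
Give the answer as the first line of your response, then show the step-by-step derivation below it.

1-2(w=9) 1-5(w=6) 3-5(w=4)

step 1: add edge 1-5 (w=6); MST = {1-5(w=6)}
step 2: add edge 3-5 (w=4); MST = {1-5(w=6) 3-5(w=4)}
step 3: add edge 1-2 (w=9); MST = {1-2(w=9) 1-5(w=6) 3-5(w=4)}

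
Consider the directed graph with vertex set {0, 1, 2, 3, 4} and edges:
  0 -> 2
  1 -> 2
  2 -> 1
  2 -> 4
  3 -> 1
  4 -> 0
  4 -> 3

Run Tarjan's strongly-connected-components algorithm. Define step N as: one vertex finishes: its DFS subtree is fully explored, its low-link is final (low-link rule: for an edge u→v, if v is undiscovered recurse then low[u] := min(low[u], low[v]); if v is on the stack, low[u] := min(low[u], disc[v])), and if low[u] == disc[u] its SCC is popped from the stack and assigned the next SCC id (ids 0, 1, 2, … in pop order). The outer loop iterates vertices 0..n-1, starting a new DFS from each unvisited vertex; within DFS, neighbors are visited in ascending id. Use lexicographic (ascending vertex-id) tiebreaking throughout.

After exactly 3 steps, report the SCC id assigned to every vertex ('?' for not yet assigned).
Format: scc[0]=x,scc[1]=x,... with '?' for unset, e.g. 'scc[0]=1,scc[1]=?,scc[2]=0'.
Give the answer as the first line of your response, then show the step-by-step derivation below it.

scc[0]=?,scc[1]=?,scc[2]=?,scc[3]=?,scc[4]=?

step 1: low=(low[0]=0,low[1]=1,low[2]=1,low[3]=?,low[4]=?); scc=(scc[0]=?,scc[1]=?,scc[2]=?,scc[3]=?,scc[4]=?)
step 2: low=(low[0]=0,low[1]=1,low[2]=1,low[3]=2,low[4]=0); scc=(scc[0]=?,scc[1]=?,scc[2]=?,scc[3]=?,scc[4]=?)
step 3: low=(low[0]=0,low[1]=1,low[2]=1,low[3]=2,low[4]=0); scc=(scc[0]=?,scc[1]=?,scc[2]=?,scc[3]=?,scc[4]=?)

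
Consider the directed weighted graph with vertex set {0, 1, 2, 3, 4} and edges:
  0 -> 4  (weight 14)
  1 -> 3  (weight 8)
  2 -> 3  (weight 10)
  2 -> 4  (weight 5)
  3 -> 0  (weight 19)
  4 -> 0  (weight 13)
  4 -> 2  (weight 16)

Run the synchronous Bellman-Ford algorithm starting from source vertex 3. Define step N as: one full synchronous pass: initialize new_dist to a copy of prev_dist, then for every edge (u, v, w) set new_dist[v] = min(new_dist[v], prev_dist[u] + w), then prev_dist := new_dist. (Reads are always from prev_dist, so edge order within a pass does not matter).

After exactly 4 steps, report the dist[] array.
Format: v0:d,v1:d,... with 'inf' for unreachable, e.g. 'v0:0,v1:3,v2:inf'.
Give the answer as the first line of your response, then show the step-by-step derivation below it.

v0:19,v1:inf,v2:49,v3:0,v4:33

step 1: dist = v0:19,v1:inf,v2:inf,v3:0,v4:inf
step 2: dist = v0:19,v1:inf,v2:inf,v3:0,v4:33
step 3: dist = v0:19,v1:inf,v2:49,v3:0,v4:33
step 4: dist = v0:19,v1:inf,v2:49,v3:0,v4:33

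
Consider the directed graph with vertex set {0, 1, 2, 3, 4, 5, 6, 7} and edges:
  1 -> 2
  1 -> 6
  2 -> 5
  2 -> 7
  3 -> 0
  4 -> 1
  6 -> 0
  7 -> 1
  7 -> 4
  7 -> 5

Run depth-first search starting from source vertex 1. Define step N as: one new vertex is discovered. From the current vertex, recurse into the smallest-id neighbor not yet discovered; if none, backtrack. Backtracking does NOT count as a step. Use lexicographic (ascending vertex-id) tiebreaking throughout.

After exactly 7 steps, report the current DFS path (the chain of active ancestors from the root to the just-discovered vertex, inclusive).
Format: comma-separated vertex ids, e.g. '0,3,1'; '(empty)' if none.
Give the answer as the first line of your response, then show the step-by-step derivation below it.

1,6,0

step 1: discover 1; path=1; order=1
step 2: discover 2; path=1>2; order=1,2
step 3: discover 5; path=1>2>5; order=1,2,5
step 4: discover 7; path=1>2>7; order=1,2,5,7
step 5: discover 4; path=1>2>7>4; order=1,2,5,7,4
step 6: discover 6; path=1>6; order=1,2,5,7,4,6
step 7: discover 0; path=1>6>0; order=1,2,5,7,4,6,0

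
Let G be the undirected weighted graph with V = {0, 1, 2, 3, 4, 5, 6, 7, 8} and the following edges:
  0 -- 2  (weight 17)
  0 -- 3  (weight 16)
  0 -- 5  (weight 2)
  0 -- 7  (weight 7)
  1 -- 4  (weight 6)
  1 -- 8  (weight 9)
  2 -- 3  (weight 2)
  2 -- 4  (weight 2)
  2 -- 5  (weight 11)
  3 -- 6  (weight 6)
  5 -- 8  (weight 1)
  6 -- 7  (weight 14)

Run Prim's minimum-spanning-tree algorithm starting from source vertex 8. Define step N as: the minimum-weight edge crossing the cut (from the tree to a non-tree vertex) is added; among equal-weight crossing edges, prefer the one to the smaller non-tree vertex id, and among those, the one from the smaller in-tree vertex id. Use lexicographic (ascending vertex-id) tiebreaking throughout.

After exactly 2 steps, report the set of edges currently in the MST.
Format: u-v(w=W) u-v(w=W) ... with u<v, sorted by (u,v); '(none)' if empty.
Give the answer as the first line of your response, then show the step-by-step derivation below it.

0-5(w=2) 5-8(w=1)

step 1: add edge 5-8 (w=1); MST = {5-8(w=1)}
step 2: add edge 0-5 (w=2); MST = {0-5(w=2) 5-8(w=1)}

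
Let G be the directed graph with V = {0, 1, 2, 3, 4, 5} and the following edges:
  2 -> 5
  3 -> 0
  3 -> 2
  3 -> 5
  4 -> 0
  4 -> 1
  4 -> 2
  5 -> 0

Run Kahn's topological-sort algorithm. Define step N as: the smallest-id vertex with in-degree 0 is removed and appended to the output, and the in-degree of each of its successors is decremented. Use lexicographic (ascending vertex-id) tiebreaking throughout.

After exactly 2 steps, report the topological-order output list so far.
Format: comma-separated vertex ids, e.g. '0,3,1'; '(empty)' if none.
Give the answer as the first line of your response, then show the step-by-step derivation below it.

3,4

step 1: output 3; order=[3]; indeg=(2,1,1,0,0,1)
step 2: output 4; order=[3,4]; indeg=(1,0,0,0,0,1)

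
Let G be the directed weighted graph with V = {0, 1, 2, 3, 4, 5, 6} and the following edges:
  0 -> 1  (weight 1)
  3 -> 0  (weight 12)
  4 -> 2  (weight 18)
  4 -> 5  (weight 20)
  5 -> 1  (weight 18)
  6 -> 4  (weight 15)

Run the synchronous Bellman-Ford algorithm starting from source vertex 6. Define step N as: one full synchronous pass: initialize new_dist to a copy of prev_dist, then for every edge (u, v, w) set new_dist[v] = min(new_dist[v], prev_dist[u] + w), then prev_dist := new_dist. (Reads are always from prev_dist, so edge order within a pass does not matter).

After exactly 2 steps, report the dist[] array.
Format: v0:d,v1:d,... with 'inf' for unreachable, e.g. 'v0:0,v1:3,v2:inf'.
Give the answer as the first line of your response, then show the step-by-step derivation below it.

v0:inf,v1:inf,v2:33,v3:inf,v4:15,v5:35,v6:0

step 1: dist = v0:inf,v1:inf,v2:inf,v3:inf,v4:15,v5:inf,v6:0
step 2: dist = v0:inf,v1:inf,v2:33,v3:inf,v4:15,v5:35,v6:0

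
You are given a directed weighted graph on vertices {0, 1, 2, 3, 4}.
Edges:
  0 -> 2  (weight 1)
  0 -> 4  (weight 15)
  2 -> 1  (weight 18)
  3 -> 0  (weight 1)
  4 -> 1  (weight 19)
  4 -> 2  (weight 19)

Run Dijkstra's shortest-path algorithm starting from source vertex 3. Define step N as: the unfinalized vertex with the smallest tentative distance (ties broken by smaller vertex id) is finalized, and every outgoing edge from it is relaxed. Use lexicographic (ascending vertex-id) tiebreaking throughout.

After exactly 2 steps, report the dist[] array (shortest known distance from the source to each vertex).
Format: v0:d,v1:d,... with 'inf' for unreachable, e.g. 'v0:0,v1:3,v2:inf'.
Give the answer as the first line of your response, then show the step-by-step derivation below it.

v0:1,v1:inf,v2:2,v3:0,v4:16

step 1: dist = v0:1,v1:inf,v2:inf,v3:0,v4:inf
step 2: dist = v0:1,v1:inf,v2:2,v3:0,v4:16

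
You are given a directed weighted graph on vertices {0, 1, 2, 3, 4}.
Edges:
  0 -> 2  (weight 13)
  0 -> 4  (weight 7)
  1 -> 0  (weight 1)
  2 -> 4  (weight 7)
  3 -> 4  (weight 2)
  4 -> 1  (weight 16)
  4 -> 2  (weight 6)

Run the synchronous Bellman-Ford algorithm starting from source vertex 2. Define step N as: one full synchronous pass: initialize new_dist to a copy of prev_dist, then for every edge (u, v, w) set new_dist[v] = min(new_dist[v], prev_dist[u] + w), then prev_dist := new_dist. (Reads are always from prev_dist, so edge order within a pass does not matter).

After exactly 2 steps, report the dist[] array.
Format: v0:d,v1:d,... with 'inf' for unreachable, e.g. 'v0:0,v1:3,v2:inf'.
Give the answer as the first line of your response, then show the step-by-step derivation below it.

v0:inf,v1:23,v2:0,v3:inf,v4:7

step 1: dist = v0:inf,v1:inf,v2:0,v3:inf,v4:7
step 2: dist = v0:inf,v1:23,v2:0,v3:inf,v4:7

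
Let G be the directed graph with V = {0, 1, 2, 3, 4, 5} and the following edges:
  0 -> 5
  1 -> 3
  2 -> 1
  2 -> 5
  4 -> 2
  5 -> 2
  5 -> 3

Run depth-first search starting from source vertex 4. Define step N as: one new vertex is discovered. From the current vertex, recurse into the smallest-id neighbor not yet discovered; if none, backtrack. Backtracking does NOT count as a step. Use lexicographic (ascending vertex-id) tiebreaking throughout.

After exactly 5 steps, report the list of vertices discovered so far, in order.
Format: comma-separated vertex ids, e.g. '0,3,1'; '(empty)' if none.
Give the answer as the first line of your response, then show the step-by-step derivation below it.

4,2,1,3,5

step 1: discover 4; path=4; order=4
step 2: discover 2; path=4>2; order=4,2
step 3: discover 1; path=4>2>1; order=4,2,1
step 4: discover 3; path=4>2>1>3; order=4,2,1,3
step 5: discover 5; path=4>2>5; order=4,2,1,3,5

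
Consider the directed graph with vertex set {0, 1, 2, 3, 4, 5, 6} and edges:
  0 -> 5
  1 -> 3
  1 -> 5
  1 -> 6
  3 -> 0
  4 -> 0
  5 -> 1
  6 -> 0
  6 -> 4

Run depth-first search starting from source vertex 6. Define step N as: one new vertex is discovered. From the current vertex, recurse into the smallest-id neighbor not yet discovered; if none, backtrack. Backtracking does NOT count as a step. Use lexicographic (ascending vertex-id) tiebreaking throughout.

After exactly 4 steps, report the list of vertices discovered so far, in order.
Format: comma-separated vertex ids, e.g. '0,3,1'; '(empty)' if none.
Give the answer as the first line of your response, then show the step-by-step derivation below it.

6,0,5,1

step 1: discover 6; path=6; order=6
step 2: discover 0; path=6>0; order=6,0
step 3: discover 5; path=6>0>5; order=6,0,5
step 4: discover 1; path=6>0>5>1; order=6,0,5,1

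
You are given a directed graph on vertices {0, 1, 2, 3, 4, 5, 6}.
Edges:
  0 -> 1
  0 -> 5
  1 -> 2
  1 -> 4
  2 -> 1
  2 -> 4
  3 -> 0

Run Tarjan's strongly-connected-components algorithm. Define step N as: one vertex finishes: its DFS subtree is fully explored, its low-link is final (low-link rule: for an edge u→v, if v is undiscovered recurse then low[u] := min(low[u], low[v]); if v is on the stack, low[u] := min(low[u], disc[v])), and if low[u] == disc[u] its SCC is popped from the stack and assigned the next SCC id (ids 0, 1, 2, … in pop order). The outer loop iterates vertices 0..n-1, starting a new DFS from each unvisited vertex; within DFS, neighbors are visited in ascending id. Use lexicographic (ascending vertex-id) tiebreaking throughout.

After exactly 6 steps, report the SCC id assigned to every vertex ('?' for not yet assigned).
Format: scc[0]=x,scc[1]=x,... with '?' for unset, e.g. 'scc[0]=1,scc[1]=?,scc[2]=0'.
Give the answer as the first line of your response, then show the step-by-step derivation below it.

scc[0]=3,scc[1]=1,scc[2]=1,scc[3]=4,scc[4]=0,scc[5]=2,scc[6]=?

step 1: low=(low[0]=0,low[1]=1,low[2]=1,low[3]=?,low[4]=3,low[5]=?,low[6]=?); scc=(scc[0]=?,scc[1]=?,scc[2]=?,scc[3]=?,scc[4]=0,scc[5]=?,scc[6]=?)
step 2: low=(low[0]=0,low[1]=1,low[2]=1,low[3]=?,low[4]=3,low[5]=?,low[6]=?); scc=(scc[0]=?,scc[1]=?,scc[2]=?,scc[3]=?,scc[4]=0,scc[5]=?,scc[6]=?)
step 3: low=(low[0]=0,low[1]=1,low[2]=1,low[3]=?,low[4]=3,low[5]=?,low[6]=?); scc=(scc[0]=?,scc[1]=1,scc[2]=1,scc[3]=?,scc[4]=0,scc[5]=?,scc[6]=?)
step 4: low=(low[0]=0,low[1]=1,low[2]=1,low[3]=?,low[4]=3,low[5]=4,low[6]=?); scc=(scc[0]=?,scc[1]=1,scc[2]=1,scc[3]=?,scc[4]=0,scc[5]=2,scc[6]=?)
step 5: low=(low[0]=0,low[1]=1,low[2]=1,low[3]=?,low[4]=3,low[5]=4,low[6]=?); scc=(scc[0]=3,scc[1]=1,scc[2]=1,scc[3]=?,scc[4]=0,scc[5]=2,scc[6]=?)
step 6: low=(low[0]=0,low[1]=1,low[2]=1,low[3]=5,low[4]=3,low[5]=4,low[6]=?); scc=(scc[0]=3,scc[1]=1,scc[2]=1,scc[3]=4,scc[4]=0,scc[5]=2,scc[6]=?)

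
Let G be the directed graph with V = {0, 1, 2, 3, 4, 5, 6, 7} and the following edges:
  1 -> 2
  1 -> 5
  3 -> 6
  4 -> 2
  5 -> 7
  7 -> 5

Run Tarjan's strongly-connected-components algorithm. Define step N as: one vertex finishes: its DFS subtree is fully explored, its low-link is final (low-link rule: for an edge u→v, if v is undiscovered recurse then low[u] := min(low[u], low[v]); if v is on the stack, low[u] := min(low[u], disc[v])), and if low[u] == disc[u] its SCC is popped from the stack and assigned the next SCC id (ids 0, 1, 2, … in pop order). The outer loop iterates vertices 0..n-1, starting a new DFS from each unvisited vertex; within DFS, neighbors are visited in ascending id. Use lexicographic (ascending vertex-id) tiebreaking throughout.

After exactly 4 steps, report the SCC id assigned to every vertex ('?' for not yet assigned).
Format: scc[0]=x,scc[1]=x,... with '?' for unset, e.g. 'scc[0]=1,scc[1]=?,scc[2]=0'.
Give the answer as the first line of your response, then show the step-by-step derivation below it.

scc[0]=0,scc[1]=?,scc[2]=1,scc[3]=?,scc[4]=?,scc[5]=2,scc[6]=?,scc[7]=2

step 1: low=(low[0]=0,low[1]=?,low[2]=?,low[3]=?,low[4]=?,low[5]=?,low[6]=?,low[7]=?); scc=(scc[0]=0,scc[1]=?,scc[2]=?,scc[3]=?,scc[4]=?,scc[5]=?,scc[6]=?,scc[7]=?)
step 2: low=(low[0]=0,low[1]=1,low[2]=2,low[3]=?,low[4]=?,low[5]=?,low[6]=?,low[7]=?); scc=(scc[0]=0,scc[1]=?,scc[2]=1,scc[3]=?,scc[4]=?,scc[5]=?,scc[6]=?,scc[7]=?)
step 3: low=(low[0]=0,low[1]=1,low[2]=2,low[3]=?,low[4]=?,low[5]=3,low[6]=?,low[7]=3); scc=(scc[0]=0,scc[1]=?,scc[2]=1,scc[3]=?,scc[4]=?,scc[5]=?,scc[6]=?,scc[7]=?)
step 4: low=(low[0]=0,low[1]=1,low[2]=2,low[3]=?,low[4]=?,low[5]=3,low[6]=?,low[7]=3); scc=(scc[0]=0,scc[1]=?,scc[2]=1,scc[3]=?,scc[4]=?,scc[5]=2,scc[6]=?,scc[7]=2)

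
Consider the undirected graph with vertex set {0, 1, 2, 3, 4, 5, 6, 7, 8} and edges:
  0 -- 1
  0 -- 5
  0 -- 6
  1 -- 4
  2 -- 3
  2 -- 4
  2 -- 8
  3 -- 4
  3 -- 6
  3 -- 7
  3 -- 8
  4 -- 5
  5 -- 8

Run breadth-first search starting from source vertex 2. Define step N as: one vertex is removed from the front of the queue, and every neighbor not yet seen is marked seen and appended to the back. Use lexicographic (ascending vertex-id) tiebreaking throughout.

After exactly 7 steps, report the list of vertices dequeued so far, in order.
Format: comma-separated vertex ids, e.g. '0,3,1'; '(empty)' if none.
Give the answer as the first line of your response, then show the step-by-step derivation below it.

2,3,4,8,6,7,1

step 1: dequeue 2; queue=[3,4,8]; order=2
step 2: dequeue 3; queue=[4,8,6,7]; order=2,3
step 3: dequeue 4; queue=[8,6,7,1,5]; order=2,3,4
step 4: dequeue 8; queue=[6,7,1,5]; order=2,3,4,8
step 5: dequeue 6; queue=[7,1,5,0]; order=2,3,4,8,6
step 6: dequeue 7; queue=[1,5,0]; order=2,3,4,8,6,7
step 7: dequeue 1; queue=[5,0]; order=2,3,4,8,6,7,1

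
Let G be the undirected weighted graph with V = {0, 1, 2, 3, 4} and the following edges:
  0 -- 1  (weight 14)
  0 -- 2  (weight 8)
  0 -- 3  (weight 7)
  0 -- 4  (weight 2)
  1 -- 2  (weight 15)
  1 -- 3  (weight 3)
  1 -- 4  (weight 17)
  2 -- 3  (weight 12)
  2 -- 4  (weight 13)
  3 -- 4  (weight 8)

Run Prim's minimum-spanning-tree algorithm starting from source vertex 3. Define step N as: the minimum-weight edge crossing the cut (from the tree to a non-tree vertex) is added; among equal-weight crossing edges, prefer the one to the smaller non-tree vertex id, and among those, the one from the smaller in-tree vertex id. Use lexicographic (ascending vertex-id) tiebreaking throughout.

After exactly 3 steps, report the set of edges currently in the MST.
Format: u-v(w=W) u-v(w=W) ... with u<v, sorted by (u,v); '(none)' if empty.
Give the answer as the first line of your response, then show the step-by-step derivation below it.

0-3(w=7) 0-4(w=2) 1-3(w=3)

step 1: add edge 1-3 (w=3); MST = {1-3(w=3)}
step 2: add edge 0-3 (w=7); MST = {0-3(w=7) 1-3(w=3)}
step 3: add edge 0-4 (w=2); MST = {0-3(w=7) 0-4(w=2) 1-3(w=3)}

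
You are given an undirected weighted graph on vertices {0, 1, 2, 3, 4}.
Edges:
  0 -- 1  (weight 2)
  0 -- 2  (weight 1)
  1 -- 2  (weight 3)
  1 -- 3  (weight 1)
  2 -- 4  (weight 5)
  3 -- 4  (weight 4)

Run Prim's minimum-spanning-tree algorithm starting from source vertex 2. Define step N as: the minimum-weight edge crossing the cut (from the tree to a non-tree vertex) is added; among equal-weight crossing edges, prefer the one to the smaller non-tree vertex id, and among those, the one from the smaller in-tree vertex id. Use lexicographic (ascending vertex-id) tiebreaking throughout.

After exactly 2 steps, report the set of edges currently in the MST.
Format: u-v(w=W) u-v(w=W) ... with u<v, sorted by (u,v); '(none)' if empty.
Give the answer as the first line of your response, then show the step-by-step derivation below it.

0-1(w=2) 0-2(w=1)

step 1: add edge 0-2 (w=1); MST = {0-2(w=1)}
step 2: add edge 0-1 (w=2); MST = {0-1(w=2) 0-2(w=1)}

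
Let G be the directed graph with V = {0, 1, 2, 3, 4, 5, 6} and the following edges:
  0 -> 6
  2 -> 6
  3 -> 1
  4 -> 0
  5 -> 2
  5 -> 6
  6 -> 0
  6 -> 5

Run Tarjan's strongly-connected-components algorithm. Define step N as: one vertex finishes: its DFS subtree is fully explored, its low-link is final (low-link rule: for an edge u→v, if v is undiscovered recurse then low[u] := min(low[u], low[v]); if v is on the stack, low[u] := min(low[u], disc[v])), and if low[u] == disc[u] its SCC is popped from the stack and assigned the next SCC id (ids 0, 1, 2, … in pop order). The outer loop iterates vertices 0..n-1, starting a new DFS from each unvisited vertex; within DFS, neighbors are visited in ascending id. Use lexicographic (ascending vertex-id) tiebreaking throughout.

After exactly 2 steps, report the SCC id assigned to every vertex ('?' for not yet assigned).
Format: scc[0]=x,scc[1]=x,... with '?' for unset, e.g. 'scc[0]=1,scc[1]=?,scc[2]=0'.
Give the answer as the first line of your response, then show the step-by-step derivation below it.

scc[0]=?,scc[1]=?,scc[2]=?,scc[3]=?,scc[4]=?,scc[5]=?,scc[6]=?

step 1: low=(low[0]=0,low[1]=?,low[2]=1,low[3]=?,low[4]=?,low[5]=2,low[6]=0); scc=(scc[0]=?,scc[1]=?,scc[2]=?,scc[3]=?,scc[4]=?,scc[5]=?,scc[6]=?)
step 2: low=(low[0]=0,low[1]=?,low[2]=1,low[3]=?,low[4]=?,low[5]=1,low[6]=0); scc=(scc[0]=?,scc[1]=?,scc[2]=?,scc[3]=?,scc[4]=?,scc[5]=?,scc[6]=?)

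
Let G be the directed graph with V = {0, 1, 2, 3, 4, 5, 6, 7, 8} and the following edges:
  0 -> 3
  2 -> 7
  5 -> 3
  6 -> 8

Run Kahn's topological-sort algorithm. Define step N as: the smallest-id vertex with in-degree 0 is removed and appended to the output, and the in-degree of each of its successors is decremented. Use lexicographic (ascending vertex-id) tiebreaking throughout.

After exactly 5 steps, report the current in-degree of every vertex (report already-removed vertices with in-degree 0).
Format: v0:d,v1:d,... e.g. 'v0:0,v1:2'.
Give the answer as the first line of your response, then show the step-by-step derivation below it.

v0:0,v1:0,v2:0,v3:0,v4:0,v5:0,v6:0,v7:0,v8:1

step 1: output 0; order=[0]; indeg=(0,0,0,1,0,0,0,1,1)
step 2: output 1; order=[0,1]; indeg=(0,0,0,1,0,0,0,1,1)
step 3: output 2; order=[0,1,2]; indeg=(0,0,0,1,0,0,0,0,1)
step 4: output 4; order=[0,1,2,4]; indeg=(0,0,0,1,0,0,0,0,1)
step 5: output 5; order=[0,1,2,4,5]; indeg=(0,0,0,0,0,0,0,0,1)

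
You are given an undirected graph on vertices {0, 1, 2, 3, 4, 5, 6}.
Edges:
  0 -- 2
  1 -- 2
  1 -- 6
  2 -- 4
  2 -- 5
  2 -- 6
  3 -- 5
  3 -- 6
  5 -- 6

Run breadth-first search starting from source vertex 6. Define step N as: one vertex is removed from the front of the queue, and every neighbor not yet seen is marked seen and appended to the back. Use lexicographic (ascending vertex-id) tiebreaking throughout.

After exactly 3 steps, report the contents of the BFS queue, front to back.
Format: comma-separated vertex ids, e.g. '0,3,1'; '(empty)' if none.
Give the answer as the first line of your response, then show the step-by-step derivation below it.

3,5,0,4

step 1: dequeue 6; queue=[1,2,3,5]; order=6
step 2: dequeue 1; queue=[2,3,5]; order=6,1
step 3: dequeue 2; queue=[3,5,0,4]; order=6,1,2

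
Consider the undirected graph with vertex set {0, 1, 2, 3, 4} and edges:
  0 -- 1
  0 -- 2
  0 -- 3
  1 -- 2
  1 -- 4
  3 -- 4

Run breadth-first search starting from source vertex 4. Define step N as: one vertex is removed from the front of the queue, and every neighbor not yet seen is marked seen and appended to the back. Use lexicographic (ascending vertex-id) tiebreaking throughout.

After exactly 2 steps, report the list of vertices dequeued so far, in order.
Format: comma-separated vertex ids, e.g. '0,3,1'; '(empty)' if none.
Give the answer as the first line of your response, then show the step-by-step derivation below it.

4,1

step 1: dequeue 4; queue=[1,3]; order=4
step 2: dequeue 1; queue=[3,0,2]; order=4,1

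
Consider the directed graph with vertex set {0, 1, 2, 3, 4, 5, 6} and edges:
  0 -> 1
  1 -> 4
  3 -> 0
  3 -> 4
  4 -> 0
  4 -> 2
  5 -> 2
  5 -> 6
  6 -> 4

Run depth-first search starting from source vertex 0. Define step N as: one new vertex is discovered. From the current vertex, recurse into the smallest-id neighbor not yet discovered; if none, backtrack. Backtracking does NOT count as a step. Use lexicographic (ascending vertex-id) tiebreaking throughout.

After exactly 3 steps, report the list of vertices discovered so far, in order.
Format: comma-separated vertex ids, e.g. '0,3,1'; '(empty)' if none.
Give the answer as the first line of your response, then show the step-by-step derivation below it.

0,1,4

step 1: discover 0; path=0; order=0
step 2: discover 1; path=0>1; order=0,1
step 3: discover 4; path=0>1>4; order=0,1,4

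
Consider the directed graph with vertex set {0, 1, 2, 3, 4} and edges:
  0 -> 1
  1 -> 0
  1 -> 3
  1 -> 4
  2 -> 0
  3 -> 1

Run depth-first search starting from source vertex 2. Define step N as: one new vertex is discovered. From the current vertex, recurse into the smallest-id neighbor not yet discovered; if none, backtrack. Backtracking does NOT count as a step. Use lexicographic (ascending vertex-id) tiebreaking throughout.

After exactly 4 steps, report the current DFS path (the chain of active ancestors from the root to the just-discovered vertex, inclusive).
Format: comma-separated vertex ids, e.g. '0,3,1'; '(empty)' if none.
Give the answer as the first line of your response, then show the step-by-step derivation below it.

2,0,1,3

step 1: discover 2; path=2; order=2
step 2: discover 0; path=2>0; order=2,0
step 3: discover 1; path=2>0>1; order=2,0,1
step 4: discover 3; path=2>0>1>3; order=2,0,1,3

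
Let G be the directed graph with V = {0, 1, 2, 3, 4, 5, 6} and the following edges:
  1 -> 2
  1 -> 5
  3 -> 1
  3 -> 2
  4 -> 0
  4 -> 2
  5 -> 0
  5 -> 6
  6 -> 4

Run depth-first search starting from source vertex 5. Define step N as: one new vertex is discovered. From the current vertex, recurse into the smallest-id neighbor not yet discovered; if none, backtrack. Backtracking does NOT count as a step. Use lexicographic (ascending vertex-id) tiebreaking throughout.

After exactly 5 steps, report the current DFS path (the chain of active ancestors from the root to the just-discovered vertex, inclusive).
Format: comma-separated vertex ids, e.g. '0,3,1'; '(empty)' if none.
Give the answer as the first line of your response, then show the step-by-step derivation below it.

5,6,4,2

step 1: discover 5; path=5; order=5
step 2: discover 0; path=5>0; order=5,0
step 3: discover 6; path=5>6; order=5,0,6
step 4: discover 4; path=5>6>4; order=5,0,6,4
step 5: discover 2; path=5>6>4>2; order=5,0,6,4,2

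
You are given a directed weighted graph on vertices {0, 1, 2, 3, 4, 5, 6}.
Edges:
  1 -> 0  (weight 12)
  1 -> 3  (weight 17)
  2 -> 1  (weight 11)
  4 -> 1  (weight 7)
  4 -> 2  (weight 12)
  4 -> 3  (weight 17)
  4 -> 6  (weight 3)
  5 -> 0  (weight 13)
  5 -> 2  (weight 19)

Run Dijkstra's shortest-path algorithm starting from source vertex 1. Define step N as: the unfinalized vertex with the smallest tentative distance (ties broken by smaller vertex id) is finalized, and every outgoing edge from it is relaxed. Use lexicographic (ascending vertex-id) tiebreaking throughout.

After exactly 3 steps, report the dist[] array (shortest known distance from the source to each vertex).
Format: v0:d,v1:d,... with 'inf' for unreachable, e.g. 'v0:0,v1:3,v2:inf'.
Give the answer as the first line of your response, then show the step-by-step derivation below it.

v0:12,v1:0,v2:inf,v3:17,v4:inf,v5:inf,v6:inf

step 1: dist = v0:12,v1:0,v2:inf,v3:17,v4:inf,v5:inf,v6:inf
step 2: dist = v0:12,v1:0,v2:inf,v3:17,v4:inf,v5:inf,v6:inf
step 3: dist = v0:12,v1:0,v2:inf,v3:17,v4:inf,v5:inf,v6:inf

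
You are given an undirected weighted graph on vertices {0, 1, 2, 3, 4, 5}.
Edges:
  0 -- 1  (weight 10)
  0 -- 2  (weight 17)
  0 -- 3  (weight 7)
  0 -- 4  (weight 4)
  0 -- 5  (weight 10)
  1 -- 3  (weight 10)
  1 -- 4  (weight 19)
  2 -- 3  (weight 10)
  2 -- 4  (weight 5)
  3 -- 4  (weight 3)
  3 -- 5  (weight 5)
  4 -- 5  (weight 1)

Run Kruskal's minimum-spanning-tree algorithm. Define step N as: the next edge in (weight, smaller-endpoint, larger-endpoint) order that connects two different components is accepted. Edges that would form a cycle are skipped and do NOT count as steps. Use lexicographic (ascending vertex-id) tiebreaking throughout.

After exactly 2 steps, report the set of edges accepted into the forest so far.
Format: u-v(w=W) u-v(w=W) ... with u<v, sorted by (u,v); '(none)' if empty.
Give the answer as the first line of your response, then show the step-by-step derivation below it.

3-4(w=3) 4-5(w=1)

step 1: add edge 4-5 (w=1); MST = {4-5(w=1)}
step 2: add edge 3-4 (w=3); MST = {3-4(w=3) 4-5(w=1)}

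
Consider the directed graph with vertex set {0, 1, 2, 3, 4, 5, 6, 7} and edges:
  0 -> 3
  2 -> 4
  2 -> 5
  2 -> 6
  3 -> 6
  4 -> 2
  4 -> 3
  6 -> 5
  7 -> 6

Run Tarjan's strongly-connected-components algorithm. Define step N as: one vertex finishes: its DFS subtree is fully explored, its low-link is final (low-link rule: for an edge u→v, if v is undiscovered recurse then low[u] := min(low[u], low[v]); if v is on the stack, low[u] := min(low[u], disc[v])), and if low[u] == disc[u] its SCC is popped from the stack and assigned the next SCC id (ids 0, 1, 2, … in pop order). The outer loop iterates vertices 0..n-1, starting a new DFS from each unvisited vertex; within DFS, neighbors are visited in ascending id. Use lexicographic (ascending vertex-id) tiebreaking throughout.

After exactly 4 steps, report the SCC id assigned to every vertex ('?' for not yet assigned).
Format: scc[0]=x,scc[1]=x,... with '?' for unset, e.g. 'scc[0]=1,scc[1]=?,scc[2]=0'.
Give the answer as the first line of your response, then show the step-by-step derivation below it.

scc[0]=3,scc[1]=?,scc[2]=?,scc[3]=2,scc[4]=?,scc[5]=0,scc[6]=1,scc[7]=?

step 1: low=(low[0]=0,low[1]=?,low[2]=?,low[3]=1,low[4]=?,low[5]=3,low[6]=2,low[7]=?); scc=(scc[0]=?,scc[1]=?,scc[2]=?,scc[3]=?,scc[4]=?,scc[5]=0,scc[6]=?,scc[7]=?)
step 2: low=(low[0]=0,low[1]=?,low[2]=?,low[3]=1,low[4]=?,low[5]=3,low[6]=2,low[7]=?); scc=(scc[0]=?,scc[1]=?,scc[2]=?,scc[3]=?,scc[4]=?,scc[5]=0,scc[6]=1,scc[7]=?)
step 3: low=(low[0]=0,low[1]=?,low[2]=?,low[3]=1,low[4]=?,low[5]=3,low[6]=2,low[7]=?); scc=(scc[0]=?,scc[1]=?,scc[2]=?,scc[3]=2,scc[4]=?,scc[5]=0,scc[6]=1,scc[7]=?)
step 4: low=(low[0]=0,low[1]=?,low[2]=?,low[3]=1,low[4]=?,low[5]=3,low[6]=2,low[7]=?); scc=(scc[0]=3,scc[1]=?,scc[2]=?,scc[3]=2,scc[4]=?,scc[5]=0,scc[6]=1,scc[7]=?)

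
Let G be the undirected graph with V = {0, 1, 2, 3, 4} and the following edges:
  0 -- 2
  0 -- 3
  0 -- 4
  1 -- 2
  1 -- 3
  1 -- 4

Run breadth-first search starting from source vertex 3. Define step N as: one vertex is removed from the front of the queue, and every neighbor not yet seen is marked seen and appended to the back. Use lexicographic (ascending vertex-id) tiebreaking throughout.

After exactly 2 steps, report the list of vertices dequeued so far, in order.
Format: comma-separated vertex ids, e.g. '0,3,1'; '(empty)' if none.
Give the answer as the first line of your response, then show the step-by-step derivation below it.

3,0

step 1: dequeue 3; queue=[0,1]; order=3
step 2: dequeue 0; queue=[1,2,4]; order=3,0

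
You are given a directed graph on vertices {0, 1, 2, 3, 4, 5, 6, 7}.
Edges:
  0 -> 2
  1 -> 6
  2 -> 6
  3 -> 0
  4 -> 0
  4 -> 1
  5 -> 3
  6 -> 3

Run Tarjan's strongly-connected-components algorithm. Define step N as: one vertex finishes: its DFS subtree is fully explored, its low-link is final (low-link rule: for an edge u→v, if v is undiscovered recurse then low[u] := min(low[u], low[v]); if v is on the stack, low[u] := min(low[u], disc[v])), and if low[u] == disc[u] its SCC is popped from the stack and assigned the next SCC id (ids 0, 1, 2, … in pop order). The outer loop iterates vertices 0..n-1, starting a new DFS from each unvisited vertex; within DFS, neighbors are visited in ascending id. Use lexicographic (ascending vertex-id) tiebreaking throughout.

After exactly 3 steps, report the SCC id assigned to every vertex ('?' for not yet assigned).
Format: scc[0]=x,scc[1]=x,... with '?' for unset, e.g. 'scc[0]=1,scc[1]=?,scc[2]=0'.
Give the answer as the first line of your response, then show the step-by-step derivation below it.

scc[0]=?,scc[1]=?,scc[2]=?,scc[3]=?,scc[4]=?,scc[5]=?,scc[6]=?,scc[7]=?

step 1: low=(low[0]=0,low[1]=?,low[2]=1,low[3]=0,low[4]=?,low[5]=?,low[6]=2,low[7]=?); scc=(scc[0]=?,scc[1]=?,scc[2]=?,scc[3]=?,scc[4]=?,scc[5]=?,scc[6]=?,scc[7]=?)
step 2: low=(low[0]=0,low[1]=?,low[2]=1,low[3]=0,low[4]=?,low[5]=?,low[6]=0,low[7]=?); scc=(scc[0]=?,scc[1]=?,scc[2]=?,scc[3]=?,scc[4]=?,scc[5]=?,scc[6]=?,scc[7]=?)
step 3: low=(low[0]=0,low[1]=?,low[2]=0,low[3]=0,low[4]=?,low[5]=?,low[6]=0,low[7]=?); scc=(scc[0]=?,scc[1]=?,scc[2]=?,scc[3]=?,scc[4]=?,scc[5]=?,scc[6]=?,scc[7]=?)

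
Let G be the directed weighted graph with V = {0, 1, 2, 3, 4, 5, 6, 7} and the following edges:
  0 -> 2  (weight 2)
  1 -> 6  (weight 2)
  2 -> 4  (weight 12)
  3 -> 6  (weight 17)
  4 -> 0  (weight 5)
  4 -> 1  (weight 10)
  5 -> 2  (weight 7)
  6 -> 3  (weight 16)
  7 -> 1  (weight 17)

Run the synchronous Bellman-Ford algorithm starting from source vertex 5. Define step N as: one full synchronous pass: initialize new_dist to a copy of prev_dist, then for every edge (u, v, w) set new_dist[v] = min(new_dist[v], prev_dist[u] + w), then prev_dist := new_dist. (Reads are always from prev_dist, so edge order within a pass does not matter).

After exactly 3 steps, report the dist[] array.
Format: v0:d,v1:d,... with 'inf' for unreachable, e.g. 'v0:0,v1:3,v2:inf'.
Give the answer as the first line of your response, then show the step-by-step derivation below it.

v0:24,v1:29,v2:7,v3:inf,v4:19,v5:0,v6:inf,v7:inf

step 1: dist = v0:inf,v1:inf,v2:7,v3:inf,v4:inf,v5:0,v6:inf,v7:inf
step 2: dist = v0:inf,v1:inf,v2:7,v3:inf,v4:19,v5:0,v6:inf,v7:inf
step 3: dist = v0:24,v1:29,v2:7,v3:inf,v4:19,v5:0,v6:inf,v7:inf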